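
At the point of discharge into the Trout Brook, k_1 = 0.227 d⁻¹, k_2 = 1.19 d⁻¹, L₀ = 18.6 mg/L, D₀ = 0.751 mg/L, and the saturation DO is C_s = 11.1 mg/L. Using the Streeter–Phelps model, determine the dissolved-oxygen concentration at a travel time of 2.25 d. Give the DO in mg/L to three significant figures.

k_1 L₀/(k_2−k_1) = 0.227×18.6/(1.19−0.227) = 4.222/0.9630 = 4.384 mg/L.
e^(−k_1 t) = e^(−0.227×2.250) = 0.6000; e^(−k_2 t) = e^(−1.19×2.250) = 0.06873.
D = 4.384 × (0.6000 − 0.06873) + 0.751 × 0.06873 = 2.329 + 0.05162 = 2.381 mg/L.
DO = C_s − D = 11.1 − 2.381 = 8.719 mg/L.

DO ≈ 8.72 mg/L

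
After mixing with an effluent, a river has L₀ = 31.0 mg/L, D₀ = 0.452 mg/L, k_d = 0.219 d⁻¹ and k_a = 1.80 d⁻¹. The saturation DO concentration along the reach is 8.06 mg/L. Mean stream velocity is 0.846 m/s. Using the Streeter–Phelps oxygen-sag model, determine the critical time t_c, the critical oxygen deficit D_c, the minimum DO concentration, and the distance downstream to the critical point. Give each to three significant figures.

t_c ≈ 1.26 d; D_c ≈ 2.86 mg/L; min DO ≈ 5.20 mg/L; x_c ≈ 92.2 km

t_c = [1/(k_a−k_d)] ln[(k_a/k_d)(1 − D₀(k_a−k_d)/(k_d L₀))]
= [1/(1.80−0.219)] ln[(1.80/0.219)(1 − 0.452×1.581/(0.219×31.0))]
= (1/1.581) ln[8.219 × 0.8947] = 0.6325 × ln(7.354) = 0.6325 × 1.995 = 1.262 d.
L(t_c) = L₀ e^(−k_d t_c) = 31.0 × 0.7585 = 23.51 mg/L, and at the critical point k_a D_c = k_d L, so D_c = (0.219/1.80) × 23.51 = 2.861 mg/L.
Minimum DO = C_s − D_c = 8.06 − 2.861 = 5.199 mg/L.
x_c = v t_c = 0.846 m/s × 1.262 d × 86400 s/d = 92250 m ≈ 92.2 km.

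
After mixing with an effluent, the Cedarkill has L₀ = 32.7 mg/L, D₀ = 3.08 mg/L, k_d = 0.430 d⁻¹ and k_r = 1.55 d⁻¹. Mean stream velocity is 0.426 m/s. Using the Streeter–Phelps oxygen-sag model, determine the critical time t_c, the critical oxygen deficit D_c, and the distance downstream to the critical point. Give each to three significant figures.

t_c ≈ 0.894 d; D_c ≈ 6.18 mg/L; x_c ≈ 32.9 km

t_c = [1/(k_r−k_d)] ln[(k_r/k_d)(1 − D₀(k_r−k_d)/(k_d L₀))]
= [1/(1.55−0.430)] ln[(1.55/0.430)(1 − 3.08×1.120/(0.430×32.7))]
= (1/1.120) ln[3.605 × 0.7547] = 0.8929 × ln(2.720) = 0.8929 × 1.001 = 0.8935 d.
D_c = (k_d/k_r) L₀ e^(−k_d t_c) = (0.430/1.55) × 32.7 × e^(−0.430×0.8935) = 0.2774 × 32.7 × 0.6810 = 6.178 mg/L.
x_c = v t_c = 0.426 m/s × 0.8935 d × 86400 s/d = 32890 m ≈ 32.9 km.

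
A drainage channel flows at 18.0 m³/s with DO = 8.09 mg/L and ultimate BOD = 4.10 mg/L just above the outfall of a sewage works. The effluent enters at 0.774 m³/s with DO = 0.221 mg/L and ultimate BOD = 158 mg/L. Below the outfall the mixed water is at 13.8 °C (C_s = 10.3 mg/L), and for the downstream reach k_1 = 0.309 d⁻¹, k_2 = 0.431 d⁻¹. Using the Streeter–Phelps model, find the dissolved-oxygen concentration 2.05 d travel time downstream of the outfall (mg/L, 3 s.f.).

Mixed DO = (18.0×8.09 + 0.774×0.221)/(18.0+0.774) = 145.8/18.77 = 7.766 mg/L.
Mixed L₀ = (18.0×4.10 + 0.774×158)/(18.77) = 196.1/18.77 = 10.44 mg/L.
Initial deficit D₀ = C_s − DO₀ = 10.3 − 7.766 = 2.534 mg/L.
D(2.05) = [0.309×10.44/(0.431−0.309)](e^(−0.309×2.05) − e^(−0.431×2.05)) + 2.534 e^(−0.431×2.05)
= 26.45 × (0.5308 − 0.4133) + 2.534 × 0.4133 = 4.154 mg/L.
DO = 10.3 − 4.154 = 6.146 mg/L.

DO ≈ 6.15 mg/L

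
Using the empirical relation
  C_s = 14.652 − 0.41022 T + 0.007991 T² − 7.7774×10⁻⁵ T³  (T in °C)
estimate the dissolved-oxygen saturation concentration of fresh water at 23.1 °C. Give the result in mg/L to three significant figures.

C_s = 14.652 − 0.41022×23.1 + 0.007991×23.1² − 7.7774×10⁻⁵×23.1³ = 8.481 mg/L.

C_s ≈ 8.48 mg/L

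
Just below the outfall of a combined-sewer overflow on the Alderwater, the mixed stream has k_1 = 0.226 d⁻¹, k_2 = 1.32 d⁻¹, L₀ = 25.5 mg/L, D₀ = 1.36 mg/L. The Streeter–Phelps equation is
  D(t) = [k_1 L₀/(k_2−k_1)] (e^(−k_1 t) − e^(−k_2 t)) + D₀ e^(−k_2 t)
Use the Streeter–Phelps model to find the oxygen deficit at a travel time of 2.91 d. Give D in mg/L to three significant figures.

k_1 L₀/(k_2−k_1) = 0.226×25.5/(1.32−0.226) = 5.763/1.094 = 5.268 mg/L.
e^(−k_1 t) = e^(−0.226×2.910) = 0.5181; e^(−k_2 t) = e^(−1.32×2.910) = 0.02147.
D = 5.268 × (0.5181 − 0.02147) + 1.36 × 0.02147 = 2.616 + 0.02920 = 2.645 mg/L.

D ≈ 2.65 mg/L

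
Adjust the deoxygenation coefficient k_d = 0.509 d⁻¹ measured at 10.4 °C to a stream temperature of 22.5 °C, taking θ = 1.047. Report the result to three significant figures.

k_d(T₂) = k_d(T₁) · θ^(T₂−T₁) = 0.509 × 1.047^(22.5−10.4)
= 0.509 × 1.047^12.1 = 0.509 × 1.743 = 0.8873 d⁻¹.

k_d ≈ 0.887 d⁻¹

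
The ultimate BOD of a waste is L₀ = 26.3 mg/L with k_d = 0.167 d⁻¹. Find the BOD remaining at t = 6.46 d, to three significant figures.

L ≈ 8.94 mg/L

L_t = L₀ e^(−k_d t) = 26.3 × e^(−0.167×6.46) = 26.3 × 0.3400 = 8.942 mg/L.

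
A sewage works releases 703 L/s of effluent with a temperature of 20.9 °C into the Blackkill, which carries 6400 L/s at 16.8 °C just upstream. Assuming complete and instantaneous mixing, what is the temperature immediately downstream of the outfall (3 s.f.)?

Flow-weighted mixing: C = (Q_r C_r + Q_w C_w)/(Q_r + Q_w)
= (6400×16.8 + 703×20.9)/(6400 + 703) = 122200/7103 = 17.21 °C.

17.2 °C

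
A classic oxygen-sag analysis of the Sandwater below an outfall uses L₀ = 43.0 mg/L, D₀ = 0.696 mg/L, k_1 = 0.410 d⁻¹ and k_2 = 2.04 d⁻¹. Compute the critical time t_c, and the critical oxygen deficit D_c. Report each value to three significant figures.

With k_2/k_1 = 4.976 and 1 − D₀(k_2−k_1)/(k_1 L₀) = 0.9357,
t_c = ln(4.976 × 0.9357) / (2.04 − 0.410) = ln(4.655) / 1.630 = 1.538/1.630 = 0.9436 d.
L(t_c) = L₀ e^(−k_1 t_c) = 43.0 × 0.6792 = 29.20 mg/L, and at the critical point k_2 D_c = k_1 L, so D_c = (0.410/2.04) × 29.20 = 5.870 mg/L.

t_c ≈ 0.944 d; D_c ≈ 5.87 mg/L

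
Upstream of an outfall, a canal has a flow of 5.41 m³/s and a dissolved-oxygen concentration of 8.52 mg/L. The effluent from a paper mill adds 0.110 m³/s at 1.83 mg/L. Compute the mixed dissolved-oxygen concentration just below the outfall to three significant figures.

8.39 mg/L

Flow-weighted mixing: C = (Q_r C_r + Q_w C_w)/(Q_r + Q_w)
= (5.41×8.52 + 0.110×1.83)/(5.41 + 0.110) = 46.29/5.520 = 8.387 mg/L.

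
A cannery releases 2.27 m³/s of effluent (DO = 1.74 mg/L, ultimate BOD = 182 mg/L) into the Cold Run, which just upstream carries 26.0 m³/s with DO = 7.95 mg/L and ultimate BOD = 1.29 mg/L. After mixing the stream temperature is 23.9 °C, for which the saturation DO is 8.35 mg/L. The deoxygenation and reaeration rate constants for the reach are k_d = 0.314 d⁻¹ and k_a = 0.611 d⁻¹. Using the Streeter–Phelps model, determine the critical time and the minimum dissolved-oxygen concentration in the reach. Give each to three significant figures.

t_c ≈ 2.06 d; minimum DO ≈ 4.09 mg/L

Mixed DO = (26.0×7.95 + 2.27×1.74)/(26.0+2.27) = 210.6/28.27 = 7.451 mg/L.
Mixed L₀ = (26.0×1.29 + 2.27×182)/(28.27) = 446.7/28.27 = 15.80 mg/L.
Initial deficit D₀ = C_s − DO₀ = 8.35 − 7.451 = 0.8986 mg/L.
t_c = (1/0.2970) ln[(0.611/0.314)(1 − 0.8986×0.2970/(0.314×15.80))] = 3.367 × ln(1.841) = 2.055 d.
D_c = (0.314/0.611) × 15.80 × e^(−0.314×2.055) = 0.5139 × 15.80 × 0.5245 = 4.259 mg/L.
Minimum DO = 8.35 − 4.259 = 4.091 mg/L.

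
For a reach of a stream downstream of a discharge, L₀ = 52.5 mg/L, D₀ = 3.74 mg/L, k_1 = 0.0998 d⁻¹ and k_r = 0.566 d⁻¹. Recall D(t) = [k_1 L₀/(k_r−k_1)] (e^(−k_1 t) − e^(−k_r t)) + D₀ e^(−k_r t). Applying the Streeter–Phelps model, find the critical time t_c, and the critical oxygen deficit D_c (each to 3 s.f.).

t_c ≈ 2.85 d; D_c ≈ 6.96 mg/L

At the critical point dD/dt = 0, so k_1 L₀ e^(−k_1 t) = k_r D. Substituting D(t) from the Streeter–Phelps equation and solving for t gives
t_c = ln[(k_r/k_1)(1 − D₀(k_r−k_1)/(k_1 L₀))] / (k_r−k_1).
Here k_r−k_1 = 0.4662 d⁻¹ and 1 − D₀(k_r−k_1)/(k_1 L₀) = 1 − 3.74×0.4662/(0.0998×52.5) = 0.6672, so
t_c = ln(5.671 × 0.6672) / 0.4662 = 1.331 / 0.4662 = 2.855 d.
D_c = (k_1/k_r) L₀ e^(−k_1 t_c) = (0.0998/0.566) × 52.5 × e^(−0.0998×2.855) = 0.1763 × 52.5 × 0.7521 = 6.962 mg/L.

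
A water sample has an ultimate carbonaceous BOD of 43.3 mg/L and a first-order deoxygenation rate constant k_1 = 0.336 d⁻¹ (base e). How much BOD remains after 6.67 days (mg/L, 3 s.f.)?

L ≈ 4.60 mg/L

L_t = L₀ e^(−k_1 t) = 43.3 × e^(−0.336×6.67) = 43.3 × 0.1063 = 4.604 mg/L.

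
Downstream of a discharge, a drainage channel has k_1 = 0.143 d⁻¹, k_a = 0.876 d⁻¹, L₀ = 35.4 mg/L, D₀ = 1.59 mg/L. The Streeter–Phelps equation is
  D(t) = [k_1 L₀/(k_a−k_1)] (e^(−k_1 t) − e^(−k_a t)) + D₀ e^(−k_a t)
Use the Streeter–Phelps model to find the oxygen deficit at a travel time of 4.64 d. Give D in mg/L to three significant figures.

D ≈ 3.47 mg/L

k_1 L₀/(k_a−k_1) = 0.143×35.4/(0.876−0.143) = 5.062/0.7330 = 6.906 mg/L.
e^(−k_1 t) = e^(−0.143×4.640) = 0.5150; e^(−k_a t) = e^(−0.876×4.640) = 0.01717.
D = 6.906 × (0.5150 − 0.01717) + 1.59 × 0.01717 = 3.438 + 0.02730 = 3.466 mg/L.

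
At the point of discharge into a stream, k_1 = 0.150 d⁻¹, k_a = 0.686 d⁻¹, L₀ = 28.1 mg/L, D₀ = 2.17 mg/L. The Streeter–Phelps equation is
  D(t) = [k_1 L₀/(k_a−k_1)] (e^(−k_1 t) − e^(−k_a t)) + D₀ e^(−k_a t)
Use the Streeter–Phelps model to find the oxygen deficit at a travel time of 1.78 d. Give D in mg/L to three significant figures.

D ≈ 4.34 mg/L

k_1 L₀/(k_a−k_1) = 0.150×28.1/(0.686−0.150) = 4.215/0.5360 = 7.864 mg/L.
e^(−k_1 t) = e^(−0.150×1.780) = 0.7657; e^(−k_a t) = e^(−0.686×1.780) = 0.2949.
D = 7.864 × (0.7657 − 0.2949) + 2.17 × 0.2949 = 3.702 + 0.6400 = 4.342 mg/L.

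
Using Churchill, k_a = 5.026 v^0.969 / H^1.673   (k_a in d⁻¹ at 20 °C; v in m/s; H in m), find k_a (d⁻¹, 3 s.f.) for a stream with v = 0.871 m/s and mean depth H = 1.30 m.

k_a ≈ 2.83 d⁻¹

k_a = 5.026 × 0.871^0.969 / 1.30^1.673 = 5.026 × 0.8747 / 1.551 = 2.834 d⁻¹.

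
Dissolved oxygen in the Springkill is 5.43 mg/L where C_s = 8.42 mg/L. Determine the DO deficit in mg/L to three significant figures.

D ≈ 2.99 mg/L

D = C_s − C = 8.42 − 5.43 = 2.99 mg/L.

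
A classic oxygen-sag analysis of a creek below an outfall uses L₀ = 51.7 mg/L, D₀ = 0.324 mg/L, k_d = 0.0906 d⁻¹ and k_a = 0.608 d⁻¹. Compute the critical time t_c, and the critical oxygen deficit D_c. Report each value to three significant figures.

At the critical point dD/dt = 0, so k_d L₀ e^(−k_d t) = k_a D. Substituting D(t) from the Streeter–Phelps equation and solving for t gives
t_c = ln[(k_a/k_d)(1 − D₀(k_a−k_d)/(k_d L₀))] / (k_a−k_d).
Here k_a−k_d = 0.5174 d⁻¹ and 1 − D₀(k_a−k_d)/(k_d L₀) = 1 − 0.324×0.5174/(0.0906×51.7) = 0.9642, so
t_c = ln(6.711 × 0.9642) / 0.5174 = 1.867 / 0.5174 = 3.609 d.
L(t_c) = L₀ e^(−k_d t_c) = 51.7 × 0.7211 = 37.28 mg/L, and at the critical point k_a D_c = k_d L, so D_c = (0.0906/0.608) × 37.28 = 5.555 mg/L.

t_c ≈ 3.61 d; D_c ≈ 5.56 mg/L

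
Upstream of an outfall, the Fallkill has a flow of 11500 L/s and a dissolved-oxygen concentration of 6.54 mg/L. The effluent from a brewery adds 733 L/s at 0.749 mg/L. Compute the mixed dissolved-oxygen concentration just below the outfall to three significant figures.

Flow-weighted mixing: C = (Q_r C_r + Q_w C_w)/(Q_r + Q_w)
= (11500×6.54 + 733×0.749)/(11500 + 733) = 75760/12230 = 6.193 mg/L.

6.19 mg/L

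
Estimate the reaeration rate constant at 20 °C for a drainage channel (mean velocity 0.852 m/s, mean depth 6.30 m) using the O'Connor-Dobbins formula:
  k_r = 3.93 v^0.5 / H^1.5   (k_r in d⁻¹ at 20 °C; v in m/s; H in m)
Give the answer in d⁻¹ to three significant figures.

k_r ≈ 0.229 d⁻¹

k_r = 3.93 × 0.852^0.5 / 6.30^1.5 = 3.93 × 0.9230 / 15.81 = 0.2294 d⁻¹.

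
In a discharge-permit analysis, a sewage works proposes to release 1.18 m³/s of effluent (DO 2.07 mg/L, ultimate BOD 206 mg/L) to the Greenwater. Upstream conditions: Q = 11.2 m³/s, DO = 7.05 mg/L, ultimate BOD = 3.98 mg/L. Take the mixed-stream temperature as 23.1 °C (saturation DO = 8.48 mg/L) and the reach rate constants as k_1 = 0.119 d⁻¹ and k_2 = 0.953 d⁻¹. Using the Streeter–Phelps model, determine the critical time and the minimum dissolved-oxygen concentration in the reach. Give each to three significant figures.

t_c ≈ 1.47 d; minimum DO ≈ 6.04 mg/L

Mixed DO = (11.2×7.05 + 1.18×2.07)/(11.2+1.18) = 81.40/12.38 = 6.575 mg/L.
Mixed L₀ = (11.2×3.98 + 1.18×206)/(12.38) = 287.7/12.38 = 23.24 mg/L.
Initial deficit D₀ = C_s − DO₀ = 8.48 − 6.575 = 1.905 mg/L.
t_c = (1/0.8340) ln[(0.953/0.119)(1 − 1.905×0.8340/(0.119×23.24))] = 1.199 × ln(3.408) = 1.470 d.
D_c = (0.119/0.953) × 23.24 × e^(−0.119×1.470) = 0.1249 × 23.24 × 0.8395 = 2.436 mg/L.
Minimum DO = 8.48 − 2.436 = 6.044 mg/L.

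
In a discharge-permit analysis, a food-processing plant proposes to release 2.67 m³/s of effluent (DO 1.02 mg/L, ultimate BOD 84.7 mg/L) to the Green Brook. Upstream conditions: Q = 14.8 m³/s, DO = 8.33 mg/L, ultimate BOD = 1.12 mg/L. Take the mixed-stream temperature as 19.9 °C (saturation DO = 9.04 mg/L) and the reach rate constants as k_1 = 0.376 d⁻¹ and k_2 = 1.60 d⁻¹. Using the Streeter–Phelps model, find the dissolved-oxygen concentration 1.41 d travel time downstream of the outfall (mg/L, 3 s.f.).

DO ≈ 6.78 mg/L

Mixed DO = (14.8×8.33 + 2.67×1.02)/(14.8+2.67) = 126.0/17.47 = 7.213 mg/L.
Mixed L₀ = (14.8×1.12 + 2.67×84.7)/(17.47) = 242.7/17.47 = 13.89 mg/L.
Initial deficit D₀ = C_s − DO₀ = 9.04 − 7.213 = 1.827 mg/L.
D(1.41) = [0.376×13.89/(1.60−0.376)](e^(−0.376×1.41) − e^(−1.60×1.41)) + 1.827 e^(−1.60×1.41)
= 4.268 × (0.5885 − 0.1048) + 1.827 × 0.1048 = 2.256 mg/L.
DO = 9.04 − 2.256 = 6.784 mg/L.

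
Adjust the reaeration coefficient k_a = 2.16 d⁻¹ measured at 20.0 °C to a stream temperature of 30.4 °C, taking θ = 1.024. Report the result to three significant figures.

k_a ≈ 2.76 d⁻¹

k_a(T₂) = k_a(T₁) · θ^(T₂−T₁) = 2.16 × 1.024^(30.4−20.0)
= 2.16 × 1.024^10.4 = 2.16 × 1.280 = 2.764 d⁻¹.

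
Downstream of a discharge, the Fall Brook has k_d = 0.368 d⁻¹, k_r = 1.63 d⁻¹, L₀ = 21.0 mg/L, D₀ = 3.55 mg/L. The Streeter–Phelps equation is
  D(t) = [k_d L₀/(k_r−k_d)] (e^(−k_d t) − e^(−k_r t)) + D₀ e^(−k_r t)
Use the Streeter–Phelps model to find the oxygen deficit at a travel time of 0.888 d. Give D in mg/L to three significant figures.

D ≈ 3.81 mg/L

k_d L₀/(k_r−k_d) = 0.368×21.0/(1.63−0.368) = 7.728/1.262 = 6.124 mg/L.
e^(−k_d t) = e^(−0.368×0.8880) = 0.7212; e^(−k_r t) = e^(−1.63×0.8880) = 0.2352.
D = 6.124 × (0.7212 − 0.2352) + 3.55 × 0.2352 = 2.976 + 0.8349 = 3.811 mg/L.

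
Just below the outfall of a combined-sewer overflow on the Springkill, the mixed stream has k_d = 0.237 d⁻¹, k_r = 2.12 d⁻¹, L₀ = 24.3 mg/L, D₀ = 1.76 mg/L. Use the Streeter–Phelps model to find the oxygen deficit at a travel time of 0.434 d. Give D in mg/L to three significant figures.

k_d L₀/(k_r−k_d) = 0.237×24.3/(2.12−0.237) = 5.759/1.883 = 3.058 mg/L.
e^(−k_d t) = e^(−0.237×0.4340) = 0.9023; e^(−k_r t) = e^(−2.12×0.4340) = 0.3985.
D = 3.058 × (0.9023 − 0.3985) + 1.76 × 0.3985 = 1.541 + 0.7013 = 2.242 mg/L.

D ≈ 2.24 mg/L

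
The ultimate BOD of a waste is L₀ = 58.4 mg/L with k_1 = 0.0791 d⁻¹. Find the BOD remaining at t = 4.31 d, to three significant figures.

L_t = L₀ e^(−k_1 t) = 58.4 × e^(−0.0791×4.31) = 58.4 × 0.7111 = 41.53 mg/L.

L ≈ 41.5 mg/L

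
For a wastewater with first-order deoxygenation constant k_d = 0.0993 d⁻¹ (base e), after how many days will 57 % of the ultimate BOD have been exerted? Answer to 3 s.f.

y/L₀ = 1 − e^(−k_d t) = 0.57 ⇒ e^(−k_d t) = 0.430
t = −ln(0.430) / 0.0993 = 0.8440 / 0.0993 = 8.499 d.

t ≈ 8.50 d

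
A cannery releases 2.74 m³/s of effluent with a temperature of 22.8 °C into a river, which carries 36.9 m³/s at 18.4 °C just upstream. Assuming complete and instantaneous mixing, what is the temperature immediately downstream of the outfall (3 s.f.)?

Flow-weighted mixing: C = (Q_r C_r + Q_w C_w)/(Q_r + Q_w)
= (36.9×18.4 + 2.74×22.8)/(36.9 + 2.74) = 741.4/39.64 = 18.70 °C.

18.7 °C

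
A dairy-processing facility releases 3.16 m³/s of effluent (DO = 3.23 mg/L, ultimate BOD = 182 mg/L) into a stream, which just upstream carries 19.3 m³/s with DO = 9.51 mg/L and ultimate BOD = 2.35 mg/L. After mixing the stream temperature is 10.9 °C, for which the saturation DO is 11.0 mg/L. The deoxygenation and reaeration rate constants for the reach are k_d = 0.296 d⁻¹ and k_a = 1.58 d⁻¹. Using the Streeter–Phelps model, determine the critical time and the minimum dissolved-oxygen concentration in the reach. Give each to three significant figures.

Mixed DO = (19.3×9.51 + 3.16×3.23)/(19.3+3.16) = 193.7/22.46 = 8.626 mg/L.
Mixed L₀ = (19.3×2.35 + 3.16×182)/(22.46) = 620.5/22.46 = 27.63 mg/L.
Initial deficit D₀ = C_s − DO₀ = 11.0 − 8.626 = 2.374 mg/L.
t_c = (1/1.284) ln[(1.58/0.296)(1 − 2.374×1.284/(0.296×27.63))] = 0.7788 × ln(3.348) = 0.9412 d.
D_c = (0.296/1.58) × 27.63 × e^(−0.296×0.9412) = 0.1873 × 27.63 × 0.7568 = 3.917 mg/L.
Minimum DO = 11.0 − 3.917 = 7.083 mg/L.

t_c ≈ 0.941 d; minimum DO ≈ 7.08 mg/L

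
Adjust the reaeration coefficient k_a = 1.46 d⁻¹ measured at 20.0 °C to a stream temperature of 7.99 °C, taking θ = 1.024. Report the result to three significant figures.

k_a(T₂) = k_a(T₁) · θ^(T₂−T₁) = 1.46 × 1.024^(7.99−20.0)
= 1.46 × 1.024^-12.0 = 1.46 × 0.7521 = 1.098 d⁻¹.

k_a ≈ 1.10 d⁻¹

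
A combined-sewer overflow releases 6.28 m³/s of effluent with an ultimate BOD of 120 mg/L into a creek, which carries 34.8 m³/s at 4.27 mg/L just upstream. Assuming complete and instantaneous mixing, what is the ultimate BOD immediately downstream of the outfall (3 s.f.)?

22.0 mg/L

Flow-weighted mixing: C = (Q_r C_r + Q_w C_w)/(Q_r + Q_w)
= (34.8×4.27 + 6.28×120)/(34.8 + 6.28) = 902.2/41.08 = 21.96 mg/L.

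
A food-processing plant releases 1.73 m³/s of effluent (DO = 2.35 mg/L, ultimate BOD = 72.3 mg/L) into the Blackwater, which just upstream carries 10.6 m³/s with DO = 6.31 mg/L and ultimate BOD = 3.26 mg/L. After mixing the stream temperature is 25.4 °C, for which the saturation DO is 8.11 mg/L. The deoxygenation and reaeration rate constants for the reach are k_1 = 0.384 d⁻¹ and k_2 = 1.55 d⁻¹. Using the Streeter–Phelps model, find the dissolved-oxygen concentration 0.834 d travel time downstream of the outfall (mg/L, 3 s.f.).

Mixed DO = (10.6×6.31 + 1.73×2.35)/(10.6+1.73) = 70.95/12.33 = 5.754 mg/L.
Mixed L₀ = (10.6×3.26 + 1.73×72.3)/(12.33) = 159.6/12.33 = 12.95 mg/L.
Initial deficit D₀ = C_s − DO₀ = 8.11 − 5.754 = 2.356 mg/L.
D(0.834) = [0.384×12.95/(1.55−0.384)](e^(−0.384×0.834) − e^(−1.55×0.834)) + 2.356 e^(−1.55×0.834)
= 4.264 × (0.7260 − 0.2745) + 2.356 × 0.2745 = 2.572 mg/L.
DO = 8.11 − 2.572 = 5.538 mg/L.

DO ≈ 5.54 mg/L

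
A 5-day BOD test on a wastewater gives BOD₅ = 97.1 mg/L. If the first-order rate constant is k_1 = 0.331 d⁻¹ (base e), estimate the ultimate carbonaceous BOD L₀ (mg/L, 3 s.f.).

BOD₅ = L₀(1 − e^(−5k_1)) ⇒ L₀ = BOD₅ / (1 − e^(−5×0.331))
= 97.1 / (1 − 0.1911) = 97.1 / 0.8089 = 120.0 mg/L.

L₀ ≈ 120 mg/L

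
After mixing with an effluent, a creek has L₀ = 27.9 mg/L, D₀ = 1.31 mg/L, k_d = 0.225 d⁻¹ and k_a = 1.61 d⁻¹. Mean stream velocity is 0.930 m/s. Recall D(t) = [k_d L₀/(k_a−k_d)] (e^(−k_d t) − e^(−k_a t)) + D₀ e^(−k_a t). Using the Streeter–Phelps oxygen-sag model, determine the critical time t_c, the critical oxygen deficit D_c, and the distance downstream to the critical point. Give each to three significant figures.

With k_a/k_d = 7.156 and 1 − D₀(k_a−k_d)/(k_d L₀) = 0.7110,
t_c = ln(7.156 × 0.7110) / (1.61 − 0.225) = ln(5.087) / 1.385 = 1.627/1.385 = 1.175 d.
D_c = (k_d/k_a) L₀ e^(−k_d t_c) = (0.225/1.61) × 27.9 × e^(−0.225×1.175) = 0.1398 × 27.9 × 0.7678 = 2.994 mg/L.
x_c = v t_c = 0.930 m/s × 1.175 d × 86400 s/d = 94380 m ≈ 94.4 km.

t_c ≈ 1.17 d; D_c ≈ 2.99 mg/L; x_c ≈ 94.4 km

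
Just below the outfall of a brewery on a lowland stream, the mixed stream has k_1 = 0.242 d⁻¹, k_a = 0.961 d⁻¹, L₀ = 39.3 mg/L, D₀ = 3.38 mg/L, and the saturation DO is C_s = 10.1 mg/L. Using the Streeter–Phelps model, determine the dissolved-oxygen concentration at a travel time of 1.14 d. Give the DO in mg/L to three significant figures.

k_1 L₀/(k_a−k_1) = 0.242×39.3/(0.961−0.242) = 9.511/0.7190 = 13.23 mg/L.
e^(−k_1 t) = e^(−0.242×1.140) = 0.7589; e^(−k_a t) = e^(−0.961×1.140) = 0.3344.
D = 13.23 × (0.7589 − 0.3344) + 3.38 × 0.3344 = 5.616 + 1.130 = 6.746 mg/L.
DO = C_s − D = 10.1 − 6.746 = 3.354 mg/L.

DO ≈ 3.35 mg/L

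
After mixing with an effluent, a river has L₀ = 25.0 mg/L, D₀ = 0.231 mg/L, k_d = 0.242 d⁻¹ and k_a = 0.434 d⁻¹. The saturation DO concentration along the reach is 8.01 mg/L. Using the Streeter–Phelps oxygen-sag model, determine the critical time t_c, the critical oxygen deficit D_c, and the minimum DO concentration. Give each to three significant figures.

t_c ≈ 3.00 d; D_c ≈ 6.74 mg/L; min DO ≈ 1.27 mg/L

With k_a/k_d = 1.793 and 1 − D₀(k_a−k_d)/(k_d L₀) = 0.9927,
t_c = ln(1.793 × 0.9927) / (0.434 − 0.242) = ln(1.780) / 0.1920 = 0.5767/0.1920 = 3.004 d.
D_c = (k_d/k_a) L₀ e^(−k_d t_c) = (0.242/0.434) × 25.0 × e^(−0.242×3.004) = 0.5576 × 25.0 × 0.4834 = 6.738 mg/L.
Minimum DO = C_s − D_c = 8.01 − 6.738 = 1.272 mg/L.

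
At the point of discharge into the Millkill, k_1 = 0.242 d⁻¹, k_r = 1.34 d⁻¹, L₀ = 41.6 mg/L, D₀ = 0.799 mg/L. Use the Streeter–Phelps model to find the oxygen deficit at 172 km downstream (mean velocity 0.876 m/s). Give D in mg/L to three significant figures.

D ≈ 4.89 mg/L

Travel time t = x/v = 172 km / (0.876 m/s) = 172000 m / 0.876 m/s = 196300 s = 2.273 d.
k_1 L₀/(k_r−k_1) = 0.242×41.6/(1.34−0.242) = 10.07/1.098 = 9.169 mg/L.
e^(−k_1 t) = e^(−0.242×2.273) = 0.5770; e^(−k_r t) = e^(−1.34×2.273) = 0.04759.
D = 9.169 × (0.5770 − 0.04759) + 0.799 × 0.04759 = 4.854 + 0.03802 = 4.892 mg/L.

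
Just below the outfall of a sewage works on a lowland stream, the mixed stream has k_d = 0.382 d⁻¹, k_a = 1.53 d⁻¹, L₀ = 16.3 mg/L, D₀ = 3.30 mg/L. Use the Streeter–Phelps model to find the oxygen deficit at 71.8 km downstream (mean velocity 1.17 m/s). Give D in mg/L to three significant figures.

Travel time t = x/v = 71.8 km / (1.17 m/s) = 71800 m / 1.17 m/s = 61370 s = 0.7103 d.
k_d L₀/(k_a−k_d) = 0.382×16.3/(1.53−0.382) = 6.227/1.148 = 5.424 mg/L.
e^(−k_d t) = e^(−0.382×0.7103) = 0.7624; e^(−k_a t) = e^(−1.53×0.7103) = 0.3373.
D = 5.424 × (0.7624 − 0.3373) + 3.30 × 0.3373 = 2.305 + 1.113 = 3.419 mg/L.

D ≈ 3.42 mg/L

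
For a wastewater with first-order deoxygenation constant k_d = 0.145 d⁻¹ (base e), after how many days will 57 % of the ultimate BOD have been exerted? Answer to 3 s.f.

y/L₀ = 1 − e^(−k_d t) = 0.57 ⇒ e^(−k_d t) = 0.430
t = −ln(0.430) / 0.145 = 0.8440 / 0.145 = 5.820 d.

t ≈ 5.82 d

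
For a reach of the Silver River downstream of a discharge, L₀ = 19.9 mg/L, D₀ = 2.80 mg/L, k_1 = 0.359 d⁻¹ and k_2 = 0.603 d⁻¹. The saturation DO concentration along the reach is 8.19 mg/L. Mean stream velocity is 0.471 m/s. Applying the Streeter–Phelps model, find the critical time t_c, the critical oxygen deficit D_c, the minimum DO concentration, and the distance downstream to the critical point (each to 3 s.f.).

t_c ≈ 1.71 d; D_c ≈ 6.40 mg/L; min DO ≈ 1.79 mg/L; x_c ≈ 69.7 km

t_c = [1/(k_2−k_1)] ln[(k_2/k_1)(1 − D₀(k_2−k_1)/(k_1 L₀))]
= [1/(0.603−0.359)] ln[(0.603/0.359)(1 − 2.80×0.2440/(0.359×19.9))]
= (1/0.2440) ln[1.680 × 0.9044] = 4.098 × ln(1.519) = 4.098 × 0.4181 = 1.713 d.
D_c = (k_1/k_2) L₀ e^(−k_1 t_c) = (0.359/0.603) × 19.9 × e^(−0.359×1.713) = 0.5954 × 19.9 × 0.5406 = 6.405 mg/L.
Minimum DO = C_s − D_c = 8.19 − 6.405 = 1.785 mg/L.
x_c = v t_c = 0.471 m/s × 1.713 d × 86400 s/d = 69730 m ≈ 69.7 km.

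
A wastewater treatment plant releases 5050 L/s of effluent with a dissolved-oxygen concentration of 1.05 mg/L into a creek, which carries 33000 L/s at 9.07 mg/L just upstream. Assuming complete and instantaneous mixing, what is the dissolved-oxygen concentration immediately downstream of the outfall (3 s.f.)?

8.01 mg/L

Flow-weighted mixing: C = (Q_r C_r + Q_w C_w)/(Q_r + Q_w)
= (33000×9.07 + 5050×1.05)/(33000 + 5050) = 304600/38050 = 8.006 mg/L.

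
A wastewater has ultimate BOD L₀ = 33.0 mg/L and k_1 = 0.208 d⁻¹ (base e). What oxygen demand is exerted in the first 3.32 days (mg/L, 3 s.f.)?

y_t = L₀(1 − e^(−k_1 t)) = 33.0 × (1 − e^(−0.208×3.32))
= 33.0 × (1 − 0.5013) = 33.0 × 0.4987 = 16.46 mg/L.

y ≈ 16.5 mg/L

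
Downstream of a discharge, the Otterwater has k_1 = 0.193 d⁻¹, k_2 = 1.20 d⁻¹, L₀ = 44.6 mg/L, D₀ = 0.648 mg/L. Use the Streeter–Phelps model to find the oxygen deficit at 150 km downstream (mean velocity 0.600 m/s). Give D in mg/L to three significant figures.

Travel time t = x/v = 150 km / (0.600 m/s) = 150000 m / 0.600 m/s = 250000 s = 2.894 d.
k_1 L₀/(k_2−k_1) = 0.193×44.6/(1.20−0.193) = 8.608/1.007 = 8.548 mg/L.
e^(−k_1 t) = e^(−0.193×2.894) = 0.5721; e^(−k_2 t) = e^(−1.20×2.894) = 0.03105.
D = 8.548 × (0.5721 − 0.03105) + 0.648 × 0.03105 = 4.625 + 0.02012 = 4.645 mg/L.

D ≈ 4.64 mg/L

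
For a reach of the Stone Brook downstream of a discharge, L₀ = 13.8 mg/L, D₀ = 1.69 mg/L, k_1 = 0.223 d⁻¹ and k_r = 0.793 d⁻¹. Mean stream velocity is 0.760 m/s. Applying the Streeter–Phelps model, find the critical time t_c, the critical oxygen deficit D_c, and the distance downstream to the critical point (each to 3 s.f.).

t_c ≈ 1.57 d; D_c ≈ 2.74 mg/L; x_c ≈ 103 km

With k_r/k_1 = 3.556 and 1 − D₀(k_r−k_1)/(k_1 L₀) = 0.6870,
t_c = ln(3.556 × 0.6870) / (0.793 − 0.223) = ln(2.443) / 0.5700 = 0.8932/0.5700 = 1.567 d.
L(t_c) = L₀ e^(−k_1 t_c) = 13.8 × 0.7051 = 9.730 mg/L, and at the critical point k_r D_c = k_1 L, so D_c = (0.223/0.793) × 9.730 = 2.736 mg/L.
x_c = v t_c = 0.760 m/s × 1.567 d × 86400 s/d = 102900 m ≈ 103 km.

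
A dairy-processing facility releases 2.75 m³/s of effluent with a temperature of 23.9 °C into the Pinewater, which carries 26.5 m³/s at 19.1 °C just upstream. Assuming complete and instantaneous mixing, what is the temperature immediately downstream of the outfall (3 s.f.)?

19.6 °C

Flow-weighted mixing: C = (Q_r C_r + Q_w C_w)/(Q_r + Q_w)
= (26.5×19.1 + 2.75×23.9)/(26.5 + 2.75) = 571.9/29.25 = 19.55 °C.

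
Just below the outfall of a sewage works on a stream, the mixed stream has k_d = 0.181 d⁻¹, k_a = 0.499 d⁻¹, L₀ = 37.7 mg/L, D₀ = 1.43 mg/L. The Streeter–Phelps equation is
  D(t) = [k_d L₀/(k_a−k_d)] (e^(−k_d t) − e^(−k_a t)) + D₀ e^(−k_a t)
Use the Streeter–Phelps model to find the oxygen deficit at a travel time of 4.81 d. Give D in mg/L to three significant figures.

k_d L₀/(k_a−k_d) = 0.181×37.7/(0.499−0.181) = 6.824/0.3180 = 21.46 mg/L.
e^(−k_d t) = e^(−0.181×4.810) = 0.4187; e^(−k_a t) = e^(−0.499×4.810) = 0.09070.
D = 21.46 × (0.4187 − 0.09070) + 1.43 × 0.09070 = 7.038 + 0.1297 = 7.168 mg/L.

D ≈ 7.17 mg/L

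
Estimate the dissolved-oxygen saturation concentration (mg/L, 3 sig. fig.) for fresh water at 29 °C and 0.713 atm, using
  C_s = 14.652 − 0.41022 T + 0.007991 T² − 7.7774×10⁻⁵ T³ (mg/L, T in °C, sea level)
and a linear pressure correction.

At sea level: C_s = 14.652 − 0.41022×29 + 0.007991×29² − 7.7774×10⁻⁵×29³ = 7.579 mg/L.
Pressure correction: C_s' = 7.579 × 0.713 = 5.404 mg/L.

C_s ≈ 5.40 mg/L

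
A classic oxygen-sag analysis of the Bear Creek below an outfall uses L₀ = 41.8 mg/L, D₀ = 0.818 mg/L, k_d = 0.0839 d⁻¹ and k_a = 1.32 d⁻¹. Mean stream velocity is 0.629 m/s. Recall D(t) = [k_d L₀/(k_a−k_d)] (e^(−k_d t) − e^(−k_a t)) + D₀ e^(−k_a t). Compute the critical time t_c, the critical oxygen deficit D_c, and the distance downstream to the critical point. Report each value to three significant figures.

t_c ≈ 1.95 d; D_c ≈ 2.26 mg/L; x_c ≈ 106 km

With k_a/k_d = 15.73 and 1 − D₀(k_a−k_d)/(k_d L₀) = 0.7117,
t_c = ln(15.73 × 0.7117) / (1.32 − 0.0839) = ln(11.20) / 1.236 = 2.416/1.236 = 1.954 d.
L(t_c) = L₀ e^(−k_d t_c) = 41.8 × 0.8488 = 35.48 mg/L, and at the critical point k_a D_c = k_d L, so D_c = (0.0839/1.32) × 35.48 = 2.255 mg/L.
x_c = v t_c = 0.629 m/s × 1.954 d × 86400 s/d = 106200 m ≈ 106 km.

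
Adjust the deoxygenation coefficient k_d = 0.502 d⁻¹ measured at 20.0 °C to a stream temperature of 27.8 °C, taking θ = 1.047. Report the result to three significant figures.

k_d(T₂) = k_d(T₁) · θ^(T₂−T₁) = 0.502 × 1.047^(27.8−20.0)
= 0.502 × 1.047^7.80 = 0.502 × 1.431 = 0.7183 d⁻¹.

k_d ≈ 0.718 d⁻¹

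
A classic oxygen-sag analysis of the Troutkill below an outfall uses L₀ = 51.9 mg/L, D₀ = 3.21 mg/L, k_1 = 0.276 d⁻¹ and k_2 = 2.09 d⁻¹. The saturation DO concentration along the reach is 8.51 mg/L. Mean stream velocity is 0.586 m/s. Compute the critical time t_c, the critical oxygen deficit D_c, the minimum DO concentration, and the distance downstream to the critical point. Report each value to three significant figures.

t_c ≈ 0.828 d; D_c ≈ 5.45 mg/L; min DO ≈ 3.06 mg/L; x_c ≈ 41.9 km

At the critical point dD/dt = 0, so k_1 L₀ e^(−k_1 t) = k_2 D. Substituting D(t) from the Streeter–Phelps equation and solving for t gives
t_c = ln[(k_2/k_1)(1 − D₀(k_2−k_1)/(k_1 L₀))] / (k_2−k_1).
Here k_2−k_1 = 1.814 d⁻¹ and 1 − D₀(k_2−k_1)/(k_1 L₀) = 1 − 3.21×1.814/(0.276×51.9) = 0.5935, so
t_c = ln(7.572 × 0.5935) / 1.814 = 1.503 / 1.814 = 0.8284 d.
L(t_c) = L₀ e^(−k_1 t_c) = 51.9 × 0.7956 = 41.29 mg/L, and at the critical point k_2 D_c = k_1 L, so D_c = (0.276/2.09) × 41.29 = 5.453 mg/L.
Minimum DO = C_s − D_c = 8.51 − 5.453 = 3.057 mg/L.
x_c = v t_c = 0.586 m/s × 0.8284 d × 86400 s/d = 41940 m ≈ 41.9 km.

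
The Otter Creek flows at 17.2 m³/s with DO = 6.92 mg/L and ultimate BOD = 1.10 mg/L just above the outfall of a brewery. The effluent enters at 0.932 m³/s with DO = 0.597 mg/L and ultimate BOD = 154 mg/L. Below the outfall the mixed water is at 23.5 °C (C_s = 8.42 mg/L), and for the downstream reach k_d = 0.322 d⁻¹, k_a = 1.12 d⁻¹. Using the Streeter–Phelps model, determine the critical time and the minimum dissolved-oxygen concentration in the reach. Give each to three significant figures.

t_c ≈ 0.681 d; minimum DO ≈ 6.35 mg/L

Mixed DO = (17.2×6.92 + 0.932×0.597)/(17.2+0.932) = 119.6/18.13 = 6.595 mg/L.
Mixed L₀ = (17.2×1.10 + 0.932×154)/(18.13) = 162.4/18.13 = 8.959 mg/L.
Initial deficit D₀ = C_s − DO₀ = 8.42 − 6.595 = 1.825 mg/L.
t_c = (1/0.7980) ln[(1.12/0.322)(1 − 1.825×0.7980/(0.322×8.959))] = 1.253 × ln(1.722) = 0.6813 d.
D_c = (0.322/1.12) × 8.959 × e^(−0.322×0.6813) = 0.2875 × 8.959 × 0.8030 = 2.068 mg/L.
Minimum DO = 8.42 − 2.068 = 6.352 mg/L.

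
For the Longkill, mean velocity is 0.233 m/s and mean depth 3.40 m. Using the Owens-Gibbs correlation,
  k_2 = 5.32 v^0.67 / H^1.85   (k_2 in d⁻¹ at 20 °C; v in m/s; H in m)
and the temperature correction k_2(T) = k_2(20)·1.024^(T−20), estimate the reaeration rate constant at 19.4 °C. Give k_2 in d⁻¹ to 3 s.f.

k_2 ≈ 0.205 d⁻¹

k_2(20) = 5.32 × 0.233^0.67 / 3.40^1.85 = 5.32 × 0.3768 / 9.621 = 0.2084 d⁻¹.
k_2(19.4) = 0.2084 × 1.024^(19.4−20) = 0.2084 × 0.9859 = 0.2054 d⁻¹.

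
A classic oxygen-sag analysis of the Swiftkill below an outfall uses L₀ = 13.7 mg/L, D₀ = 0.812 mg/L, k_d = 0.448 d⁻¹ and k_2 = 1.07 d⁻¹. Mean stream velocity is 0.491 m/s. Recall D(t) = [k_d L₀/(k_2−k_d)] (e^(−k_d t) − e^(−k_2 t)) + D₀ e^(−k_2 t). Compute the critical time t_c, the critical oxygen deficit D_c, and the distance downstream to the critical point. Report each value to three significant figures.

t_c ≈ 1.26 d; D_c ≈ 3.26 mg/L; x_c ≈ 53.5 km

At the critical point dD/dt = 0, so k_d L₀ e^(−k_d t) = k_2 D. Substituting D(t) from the Streeter–Phelps equation and solving for t gives
t_c = ln[(k_2/k_d)(1 − D₀(k_2−k_d)/(k_d L₀))] / (k_2−k_d).
Here k_2−k_d = 0.6220 d⁻¹ and 1 − D₀(k_2−k_d)/(k_d L₀) = 1 − 0.812×0.6220/(0.448×13.7) = 0.9177, so
t_c = ln(2.388 × 0.9177) / 0.6220 = 0.7847 / 0.6220 = 1.262 d.
D_c = (k_d/k_2) L₀ e^(−k_d t_c) = (0.448/1.07) × 13.7 × e^(−0.448×1.262) = 0.4187 × 13.7 × 0.5682 = 3.259 mg/L.
x_c = v t_c = 0.491 m/s × 1.262 d × 86400 s/d = 53520 m ≈ 53.5 km.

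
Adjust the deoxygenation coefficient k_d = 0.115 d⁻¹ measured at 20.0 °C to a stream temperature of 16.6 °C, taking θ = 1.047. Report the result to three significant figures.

k_d(T₂) = k_d(T₁) · θ^(T₂−T₁) = 0.115 × 1.047^(16.6−20.0)
= 0.115 × 1.047^-3.40 = 0.115 × 0.8554 = 0.09837 d⁻¹.

k_d ≈ 0.0984 d⁻¹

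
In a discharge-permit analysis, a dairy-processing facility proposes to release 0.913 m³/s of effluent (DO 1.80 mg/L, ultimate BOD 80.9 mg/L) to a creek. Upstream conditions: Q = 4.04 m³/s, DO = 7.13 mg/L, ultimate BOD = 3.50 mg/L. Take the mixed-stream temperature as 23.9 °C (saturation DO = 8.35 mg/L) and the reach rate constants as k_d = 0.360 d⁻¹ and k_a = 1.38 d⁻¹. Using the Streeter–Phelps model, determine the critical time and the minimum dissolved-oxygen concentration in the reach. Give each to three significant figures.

t_c ≈ 0.893 d; minimum DO ≈ 4.99 mg/L

Mixed DO = (4.04×7.13 + 0.913×1.80)/(4.04+0.913) = 30.45/4.953 = 6.148 mg/L.
Mixed L₀ = (4.04×3.50 + 0.913×80.9)/(4.953) = 88.00/4.953 = 17.77 mg/L.
Initial deficit D₀ = C_s − DO₀ = 8.35 − 6.148 = 2.202 mg/L.
t_c = (1/1.020) ln[(1.38/0.360)(1 − 2.202×1.020/(0.360×17.77))] = 0.9804 × ln(2.487) = 0.8932 d.
D_c = (0.360/1.38) × 17.77 × e^(−0.360×0.8932) = 0.2609 × 17.77 × 0.7250 = 3.360 mg/L.
Minimum DO = 8.35 − 3.360 = 4.990 mg/L.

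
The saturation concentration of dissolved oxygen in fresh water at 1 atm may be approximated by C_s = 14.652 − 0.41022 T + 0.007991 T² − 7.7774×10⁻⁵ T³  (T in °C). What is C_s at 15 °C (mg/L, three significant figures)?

C_s = 14.652 − 0.41022×15 + 0.007991×15² − 7.7774×10⁻⁵×15³ = 10.03 mg/L.

C_s ≈ 10.0 mg/L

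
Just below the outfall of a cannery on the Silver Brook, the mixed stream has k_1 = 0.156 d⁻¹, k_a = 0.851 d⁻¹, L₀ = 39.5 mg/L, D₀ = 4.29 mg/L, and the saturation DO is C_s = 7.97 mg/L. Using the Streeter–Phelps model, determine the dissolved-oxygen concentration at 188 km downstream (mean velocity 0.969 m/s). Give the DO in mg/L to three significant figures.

DO ≈ 2.40 mg/L

Travel time t = x/v = 188 km / (0.969 m/s) = 188000 m / 0.969 m/s = 194000 s = 2.246 d.
k_1 L₀/(k_a−k_1) = 0.156×39.5/(0.851−0.156) = 6.162/0.6950 = 8.866 mg/L.
e^(−k_1 t) = e^(−0.156×2.246) = 0.7045; e^(−k_a t) = e^(−0.851×2.246) = 0.1479.
D = 8.866 × (0.7045 − 0.1479) + 4.29 × 0.1479 = 4.934 + 0.6347 = 5.569 mg/L.
DO = C_s − D = 7.97 − 5.569 = 2.401 mg/L.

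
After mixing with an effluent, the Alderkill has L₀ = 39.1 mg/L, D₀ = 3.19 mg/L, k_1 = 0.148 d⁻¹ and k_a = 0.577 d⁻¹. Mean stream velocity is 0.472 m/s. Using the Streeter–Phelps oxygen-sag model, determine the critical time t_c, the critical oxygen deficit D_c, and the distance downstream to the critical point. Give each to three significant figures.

t_c ≈ 2.54 d; D_c ≈ 6.88 mg/L; x_c ≈ 104 km

With k_a/k_1 = 3.899 and 1 − D₀(k_a−k_1)/(k_1 L₀) = 0.7635,
t_c = ln(3.899 × 0.7635) / (0.577 − 0.148) = ln(2.977) / 0.4290 = 1.091/0.4290 = 2.543 d.
L(t_c) = L₀ e^(−k_1 t_c) = 39.1 × 0.6864 = 26.84 mg/L, and at the critical point k_a D_c = k_1 L, so D_c = (0.148/0.577) × 26.84 = 6.884 mg/L.
x_c = v t_c = 0.472 m/s × 2.543 d × 86400 s/d = 103700 m ≈ 104 km.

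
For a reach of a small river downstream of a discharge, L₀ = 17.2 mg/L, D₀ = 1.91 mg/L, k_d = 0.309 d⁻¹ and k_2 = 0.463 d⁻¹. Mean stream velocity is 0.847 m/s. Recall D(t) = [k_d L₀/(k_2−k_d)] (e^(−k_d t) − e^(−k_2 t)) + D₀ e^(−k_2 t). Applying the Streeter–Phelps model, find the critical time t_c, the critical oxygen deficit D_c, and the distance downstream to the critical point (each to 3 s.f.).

t_c ≈ 2.26 d; D_c ≈ 5.72 mg/L; x_c ≈ 165 km

With k_2/k_d = 1.498 and 1 − D₀(k_2−k_d)/(k_d L₀) = 0.9447,
t_c = ln(1.498 × 0.9447) / (0.463 − 0.309) = ln(1.415) / 0.1540 = 0.3475/0.1540 = 2.256 d.
L(t_c) = L₀ e^(−k_d t_c) = 17.2 × 0.4980 = 8.566 mg/L, and at the critical point k_2 D_c = k_d L, so D_c = (0.309/0.463) × 8.566 = 5.717 mg/L.
x_c = v t_c = 0.847 m/s × 2.256 d × 86400 s/d = 165100 m ≈ 165 km.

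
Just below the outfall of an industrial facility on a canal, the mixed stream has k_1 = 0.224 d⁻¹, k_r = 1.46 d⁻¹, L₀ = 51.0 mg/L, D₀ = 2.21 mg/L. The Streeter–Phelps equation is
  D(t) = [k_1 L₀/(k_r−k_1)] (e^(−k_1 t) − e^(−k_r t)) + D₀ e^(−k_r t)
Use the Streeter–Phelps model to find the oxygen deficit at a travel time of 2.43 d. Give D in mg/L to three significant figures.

k_1 L₀/(k_r−k_1) = 0.224×51.0/(1.46−0.224) = 11.42/1.236 = 9.243 mg/L.
e^(−k_1 t) = e^(−0.224×2.430) = 0.5802; e^(−k_r t) = e^(−1.46×2.430) = 0.02879.
D = 9.243 × (0.5802 − 0.02879) + 2.21 × 0.02879 = 5.097 + 0.06362 = 5.161 mg/L.

D ≈ 5.16 mg/L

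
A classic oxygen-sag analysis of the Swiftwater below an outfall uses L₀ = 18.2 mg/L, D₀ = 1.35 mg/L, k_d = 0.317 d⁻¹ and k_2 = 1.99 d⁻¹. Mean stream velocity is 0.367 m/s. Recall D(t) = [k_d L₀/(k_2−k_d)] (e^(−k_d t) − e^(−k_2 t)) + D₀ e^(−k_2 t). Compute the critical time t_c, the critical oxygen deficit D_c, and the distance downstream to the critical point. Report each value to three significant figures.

t_c = [1/(k_2−k_d)] ln[(k_2/k_d)(1 − D₀(k_2−k_d)/(k_d L₀))]
= [1/(1.99−0.317)] ln[(1.99/0.317)(1 − 1.35×1.673/(0.317×18.2))]
= (1/1.673) ln[6.278 × 0.6085] = 0.5977 × ln(3.820) = 0.5977 × 1.340 = 0.8011 d.
L(t_c) = L₀ e^(−k_d t_c) = 18.2 × 0.7757 = 14.12 mg/L, and at the critical point k_2 D_c = k_d L, so D_c = (0.317/1.99) × 14.12 = 2.249 mg/L.
x_c = v t_c = 0.367 m/s × 0.8011 d × 86400 s/d = 25400 m ≈ 25.4 km.

t_c ≈ 0.801 d; D_c ≈ 2.25 mg/L; x_c ≈ 25.4 km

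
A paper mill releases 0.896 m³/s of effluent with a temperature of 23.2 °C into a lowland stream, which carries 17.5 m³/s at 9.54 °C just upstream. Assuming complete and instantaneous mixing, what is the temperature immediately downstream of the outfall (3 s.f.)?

Flow-weighted mixing: C = (Q_r C_r + Q_w C_w)/(Q_r + Q_w)
= (17.5×9.54 + 0.896×23.2)/(17.5 + 0.896) = 187.7/18.40 = 10.21 °C.

10.2 °C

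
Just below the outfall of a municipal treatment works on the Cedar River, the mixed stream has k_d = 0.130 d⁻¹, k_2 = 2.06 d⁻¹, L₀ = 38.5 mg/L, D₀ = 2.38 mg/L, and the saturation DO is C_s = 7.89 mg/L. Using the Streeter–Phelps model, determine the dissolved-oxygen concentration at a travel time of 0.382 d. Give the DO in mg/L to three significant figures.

DO ≈ 5.52 mg/L

k_d L₀/(k_2−k_d) = 0.130×38.5/(2.06−0.130) = 5.005/1.930 = 2.593 mg/L.
e^(−k_d t) = e^(−0.130×0.3820) = 0.9516; e^(−k_2 t) = e^(−2.06×0.3820) = 0.4552.
D = 2.593 × (0.9516 − 0.4552) + 2.38 × 0.4552 = 1.287 + 1.083 = 2.371 mg/L.
DO = C_s − D = 7.89 − 2.371 = 5.519 mg/L.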